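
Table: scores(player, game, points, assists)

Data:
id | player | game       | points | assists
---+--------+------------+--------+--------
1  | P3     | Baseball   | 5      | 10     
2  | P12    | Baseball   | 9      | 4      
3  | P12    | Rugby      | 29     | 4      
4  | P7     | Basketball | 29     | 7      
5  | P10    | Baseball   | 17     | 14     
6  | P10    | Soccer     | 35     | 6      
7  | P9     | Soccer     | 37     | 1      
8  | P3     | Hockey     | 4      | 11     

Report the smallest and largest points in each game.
SELECT game, MIN(points), MAX(points)
FROM scores
GROUP BY game

Result:
  Baseball: min=5, max=17
  Basketball: min=29, max=29
  Hockey: min=4, max=4
  Rugby: min=29, max=29
  Soccer: min=35, max=37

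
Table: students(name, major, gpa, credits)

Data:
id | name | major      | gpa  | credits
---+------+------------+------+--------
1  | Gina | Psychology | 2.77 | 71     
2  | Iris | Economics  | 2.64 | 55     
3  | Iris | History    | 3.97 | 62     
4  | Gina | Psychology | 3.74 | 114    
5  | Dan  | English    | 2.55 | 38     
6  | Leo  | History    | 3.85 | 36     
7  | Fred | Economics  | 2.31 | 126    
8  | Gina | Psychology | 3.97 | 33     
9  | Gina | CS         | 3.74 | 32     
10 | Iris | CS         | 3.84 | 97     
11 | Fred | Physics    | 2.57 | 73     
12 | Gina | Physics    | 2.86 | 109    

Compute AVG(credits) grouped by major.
SELECT major, AVG(credits) as result
FROM students
GROUP BY major

Result:
  CS: 64.50
  Economics: 90.50
  English: 38.00
  History: 49.00
  Physics: 91.00
  Psychology: 72.67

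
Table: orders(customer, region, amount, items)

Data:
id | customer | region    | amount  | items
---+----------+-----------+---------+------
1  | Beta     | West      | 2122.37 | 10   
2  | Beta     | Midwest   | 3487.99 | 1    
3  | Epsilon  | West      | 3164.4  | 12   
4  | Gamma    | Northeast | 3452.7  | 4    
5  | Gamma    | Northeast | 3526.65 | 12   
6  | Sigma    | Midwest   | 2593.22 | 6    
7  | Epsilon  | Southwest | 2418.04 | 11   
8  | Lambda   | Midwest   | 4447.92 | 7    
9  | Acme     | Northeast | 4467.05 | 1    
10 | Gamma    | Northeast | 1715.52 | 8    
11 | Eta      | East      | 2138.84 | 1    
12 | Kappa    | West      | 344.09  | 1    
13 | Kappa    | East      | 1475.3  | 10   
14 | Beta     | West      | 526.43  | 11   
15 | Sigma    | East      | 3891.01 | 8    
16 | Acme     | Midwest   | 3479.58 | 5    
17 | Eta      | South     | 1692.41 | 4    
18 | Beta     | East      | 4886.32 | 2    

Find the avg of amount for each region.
SELECT region, AVG(amount) as result
FROM orders
GROUP BY region

Result:
  East: 3097.87
  Midwest: 3502.18
  Northeast: 3290.48
  South: 1692.41
  Southwest: 2418.04
  West: 1539.32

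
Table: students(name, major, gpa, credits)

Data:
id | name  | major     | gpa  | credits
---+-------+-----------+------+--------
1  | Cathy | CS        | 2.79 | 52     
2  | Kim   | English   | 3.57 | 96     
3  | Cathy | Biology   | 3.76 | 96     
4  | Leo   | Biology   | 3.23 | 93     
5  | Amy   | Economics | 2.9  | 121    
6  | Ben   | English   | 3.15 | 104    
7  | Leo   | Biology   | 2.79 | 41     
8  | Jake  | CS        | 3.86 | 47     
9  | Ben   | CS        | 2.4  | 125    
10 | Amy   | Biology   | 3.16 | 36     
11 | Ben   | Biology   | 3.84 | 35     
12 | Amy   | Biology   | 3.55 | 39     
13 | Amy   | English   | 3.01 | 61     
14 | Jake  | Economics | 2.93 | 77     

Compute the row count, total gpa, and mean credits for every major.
SELECT major,
       COUNT(*) as cnt,
       SUM(gpa) as total_gpa,
       AVG(credits) as avg_credits
FROM students
GROUP BY major

Result:
  Biology: 6 records, 20.33 total gpa, 56.67 avg credits
  CS: 3 records, 9.05 total gpa, 74.67 avg credits
  Economics: 2 records, 5.83 total gpa, 99.00 avg credits
  English: 3 records, 9.73 total gpa, 87.00 avg credits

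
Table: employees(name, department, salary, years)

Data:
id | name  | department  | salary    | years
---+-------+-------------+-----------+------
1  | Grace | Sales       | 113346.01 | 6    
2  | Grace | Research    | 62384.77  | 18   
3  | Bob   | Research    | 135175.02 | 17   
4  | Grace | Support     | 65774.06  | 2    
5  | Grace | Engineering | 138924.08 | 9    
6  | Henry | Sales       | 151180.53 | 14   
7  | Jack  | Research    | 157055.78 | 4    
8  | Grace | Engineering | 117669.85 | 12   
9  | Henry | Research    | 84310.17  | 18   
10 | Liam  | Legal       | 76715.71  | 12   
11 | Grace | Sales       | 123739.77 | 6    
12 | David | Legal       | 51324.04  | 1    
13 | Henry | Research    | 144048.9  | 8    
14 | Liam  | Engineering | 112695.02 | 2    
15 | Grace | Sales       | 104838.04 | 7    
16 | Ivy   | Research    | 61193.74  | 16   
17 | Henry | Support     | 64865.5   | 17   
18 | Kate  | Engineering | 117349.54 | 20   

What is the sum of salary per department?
SELECT department, SUM(salary) as result
FROM employees
GROUP BY department

Result:
  Engineering: 486638.49
  Legal: 128039.75
  Research: 644168.38
  Sales: 493104.35
  Support: 130639.56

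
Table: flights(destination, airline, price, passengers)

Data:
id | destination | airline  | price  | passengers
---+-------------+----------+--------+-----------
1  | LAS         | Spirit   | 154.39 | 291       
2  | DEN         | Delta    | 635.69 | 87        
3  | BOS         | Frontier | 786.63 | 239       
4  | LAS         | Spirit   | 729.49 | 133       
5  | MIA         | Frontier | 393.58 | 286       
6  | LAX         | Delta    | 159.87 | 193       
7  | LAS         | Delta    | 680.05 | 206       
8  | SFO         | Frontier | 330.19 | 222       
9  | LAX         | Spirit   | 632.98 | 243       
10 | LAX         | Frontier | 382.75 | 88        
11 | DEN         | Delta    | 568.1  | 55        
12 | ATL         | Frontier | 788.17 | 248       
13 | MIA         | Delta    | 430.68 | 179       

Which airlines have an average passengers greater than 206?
SELECT airline, AVG(passengers)
FROM flights
GROUP BY airline
HAVING AVG(passengers) > 206

Result:
  Frontier: avg=216.60
  Spirit: avg=222.33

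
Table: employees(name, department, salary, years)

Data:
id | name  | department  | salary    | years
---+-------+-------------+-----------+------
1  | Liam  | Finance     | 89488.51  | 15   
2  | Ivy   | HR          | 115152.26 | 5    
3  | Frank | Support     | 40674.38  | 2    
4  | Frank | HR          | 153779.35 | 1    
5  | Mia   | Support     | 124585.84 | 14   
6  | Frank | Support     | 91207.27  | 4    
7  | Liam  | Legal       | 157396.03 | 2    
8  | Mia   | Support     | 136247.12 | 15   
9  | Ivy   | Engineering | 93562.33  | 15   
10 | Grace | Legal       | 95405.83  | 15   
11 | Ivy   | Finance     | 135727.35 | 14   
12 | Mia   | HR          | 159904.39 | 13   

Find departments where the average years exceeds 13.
SELECT department, AVG(years)
FROM employees
GROUP BY department
HAVING AVG(years) > 13

Result:
  Engineering: avg=15.00
  Finance: avg=14.50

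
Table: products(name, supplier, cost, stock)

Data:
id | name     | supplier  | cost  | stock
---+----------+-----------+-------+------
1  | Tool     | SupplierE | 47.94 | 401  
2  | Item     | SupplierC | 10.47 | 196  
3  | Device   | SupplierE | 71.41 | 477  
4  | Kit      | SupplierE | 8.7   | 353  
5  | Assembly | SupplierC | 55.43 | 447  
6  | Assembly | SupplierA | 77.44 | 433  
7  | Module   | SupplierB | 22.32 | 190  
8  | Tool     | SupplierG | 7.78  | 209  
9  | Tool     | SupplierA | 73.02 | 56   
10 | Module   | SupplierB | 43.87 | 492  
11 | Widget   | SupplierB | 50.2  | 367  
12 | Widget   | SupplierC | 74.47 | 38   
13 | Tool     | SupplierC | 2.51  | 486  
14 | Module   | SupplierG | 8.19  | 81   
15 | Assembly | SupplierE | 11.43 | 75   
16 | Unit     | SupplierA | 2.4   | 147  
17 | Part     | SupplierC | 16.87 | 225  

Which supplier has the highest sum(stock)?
SELECT supplier, SUM(stock) as val
FROM products
GROUP BY supplier
ORDER BY val DESC
LIMIT 1

Result: SupplierC with sum(stock) = 1392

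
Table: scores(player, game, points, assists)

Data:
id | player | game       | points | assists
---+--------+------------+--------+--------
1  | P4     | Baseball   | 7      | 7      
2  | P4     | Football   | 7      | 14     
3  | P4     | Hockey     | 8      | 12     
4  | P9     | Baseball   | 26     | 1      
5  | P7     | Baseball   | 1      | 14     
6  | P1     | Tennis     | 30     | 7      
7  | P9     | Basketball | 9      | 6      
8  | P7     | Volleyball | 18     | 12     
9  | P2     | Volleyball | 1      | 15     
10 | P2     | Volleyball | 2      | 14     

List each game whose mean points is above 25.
SELECT game, AVG(points)
FROM scores
GROUP BY game
HAVING AVG(points) > 25

Result:
  Tennis: avg=30.00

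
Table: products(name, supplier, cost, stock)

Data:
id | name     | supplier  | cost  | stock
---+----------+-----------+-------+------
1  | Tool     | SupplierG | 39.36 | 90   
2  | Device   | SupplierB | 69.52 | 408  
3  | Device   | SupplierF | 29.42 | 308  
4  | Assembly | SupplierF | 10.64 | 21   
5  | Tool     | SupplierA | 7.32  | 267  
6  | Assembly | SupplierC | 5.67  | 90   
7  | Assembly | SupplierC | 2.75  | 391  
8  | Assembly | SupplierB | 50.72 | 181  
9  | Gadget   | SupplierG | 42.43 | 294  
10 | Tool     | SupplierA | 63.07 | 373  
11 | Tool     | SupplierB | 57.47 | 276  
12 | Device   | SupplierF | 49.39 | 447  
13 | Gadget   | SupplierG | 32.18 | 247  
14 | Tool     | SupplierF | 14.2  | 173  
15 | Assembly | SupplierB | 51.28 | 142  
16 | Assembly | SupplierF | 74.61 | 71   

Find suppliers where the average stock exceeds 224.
SELECT supplier, AVG(stock)
FROM products
GROUP BY supplier
HAVING AVG(stock) > 224

Result:
  SupplierA: avg=320.00
  SupplierB: avg=251.75
  SupplierC: avg=240.50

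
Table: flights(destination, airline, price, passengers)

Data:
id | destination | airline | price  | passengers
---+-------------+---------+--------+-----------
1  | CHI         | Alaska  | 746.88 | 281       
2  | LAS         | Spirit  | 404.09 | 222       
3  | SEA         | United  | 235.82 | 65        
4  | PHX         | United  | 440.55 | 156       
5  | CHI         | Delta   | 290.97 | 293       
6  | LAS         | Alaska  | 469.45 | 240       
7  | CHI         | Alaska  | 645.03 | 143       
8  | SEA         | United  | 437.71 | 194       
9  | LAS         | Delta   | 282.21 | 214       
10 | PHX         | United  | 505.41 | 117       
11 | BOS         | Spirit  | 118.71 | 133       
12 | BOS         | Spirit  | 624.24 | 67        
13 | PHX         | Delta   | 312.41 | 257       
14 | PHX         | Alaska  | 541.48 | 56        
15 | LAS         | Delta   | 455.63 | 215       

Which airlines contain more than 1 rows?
SELECT airline, COUNT(*) as cnt
FROM flights
GROUP BY airline
HAVING COUNT(*) > 1

Result:
  Alaska: 4
  Delta: 4
  Spirit: 3
  United: 4

Note: HAVING filters groups after aggregation, WHERE filters rows before.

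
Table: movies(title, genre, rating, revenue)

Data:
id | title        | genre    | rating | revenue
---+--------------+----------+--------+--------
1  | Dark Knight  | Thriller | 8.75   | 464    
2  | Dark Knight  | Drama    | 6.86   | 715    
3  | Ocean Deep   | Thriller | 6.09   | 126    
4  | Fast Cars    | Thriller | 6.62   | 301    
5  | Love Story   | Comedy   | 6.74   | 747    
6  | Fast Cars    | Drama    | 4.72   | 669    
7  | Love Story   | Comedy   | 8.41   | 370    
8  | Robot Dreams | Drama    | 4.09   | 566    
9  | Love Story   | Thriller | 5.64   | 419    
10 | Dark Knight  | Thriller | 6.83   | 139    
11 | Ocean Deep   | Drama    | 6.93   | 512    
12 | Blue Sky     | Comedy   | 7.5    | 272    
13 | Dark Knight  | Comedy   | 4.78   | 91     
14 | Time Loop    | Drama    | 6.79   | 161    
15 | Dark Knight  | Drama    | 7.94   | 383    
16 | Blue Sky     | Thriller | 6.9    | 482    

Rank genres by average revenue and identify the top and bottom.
SELECT genre, AVG(revenue)
FROM movies
GROUP BY genre
ORDER BY AVG(revenue)

All groups:
  Thriller: 321.83
  Comedy: 370.00
  Drama: 501.00

Highest: Drama (501.00)
Lowest: Thriller (321.83)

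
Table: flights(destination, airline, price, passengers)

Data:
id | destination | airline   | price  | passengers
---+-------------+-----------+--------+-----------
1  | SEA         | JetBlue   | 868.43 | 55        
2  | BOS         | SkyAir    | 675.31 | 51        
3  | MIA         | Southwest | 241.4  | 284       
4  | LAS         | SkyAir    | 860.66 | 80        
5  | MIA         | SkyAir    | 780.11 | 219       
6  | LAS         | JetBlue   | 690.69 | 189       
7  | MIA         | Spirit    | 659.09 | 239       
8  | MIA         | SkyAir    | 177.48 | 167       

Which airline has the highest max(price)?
SELECT airline, MAX(price) as val
FROM flights
GROUP BY airline
ORDER BY val DESC
LIMIT 1

Result: JetBlue with max(price) = 868.43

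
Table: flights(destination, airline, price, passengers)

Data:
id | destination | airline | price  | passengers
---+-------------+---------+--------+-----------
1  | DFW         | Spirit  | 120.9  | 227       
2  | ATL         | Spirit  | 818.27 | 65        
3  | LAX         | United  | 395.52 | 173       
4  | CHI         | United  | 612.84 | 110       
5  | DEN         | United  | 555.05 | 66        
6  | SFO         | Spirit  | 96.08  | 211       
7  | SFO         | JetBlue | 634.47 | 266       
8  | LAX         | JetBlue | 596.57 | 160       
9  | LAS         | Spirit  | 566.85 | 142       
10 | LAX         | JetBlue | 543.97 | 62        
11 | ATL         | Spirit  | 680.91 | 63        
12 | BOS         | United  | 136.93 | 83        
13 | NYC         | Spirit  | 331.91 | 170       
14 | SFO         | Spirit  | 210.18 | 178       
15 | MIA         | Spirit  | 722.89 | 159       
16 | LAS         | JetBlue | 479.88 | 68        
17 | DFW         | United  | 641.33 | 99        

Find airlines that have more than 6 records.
SELECT airline, COUNT(*) as cnt
FROM flights
GROUP BY airline
HAVING COUNT(*) > 6

Result:
  Spirit: 8

Note: HAVING filters groups after aggregation, WHERE filters rows before.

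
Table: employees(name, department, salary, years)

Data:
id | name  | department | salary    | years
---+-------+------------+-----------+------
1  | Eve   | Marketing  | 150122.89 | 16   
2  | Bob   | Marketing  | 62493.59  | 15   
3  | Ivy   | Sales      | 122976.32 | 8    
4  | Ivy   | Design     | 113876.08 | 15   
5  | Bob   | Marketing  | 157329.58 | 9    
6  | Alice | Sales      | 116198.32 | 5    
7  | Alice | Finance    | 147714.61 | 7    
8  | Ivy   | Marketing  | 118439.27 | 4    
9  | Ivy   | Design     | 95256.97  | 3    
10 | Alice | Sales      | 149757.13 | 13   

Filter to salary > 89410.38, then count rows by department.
SELECT department, COUNT(*)
FROM employees
WHERE salary > 89410.38
GROUP BY department

Note: WHERE filters rows before grouping.

Result:
  Design: 2
  Finance: 1
  Marketing: 3
  Sales: 3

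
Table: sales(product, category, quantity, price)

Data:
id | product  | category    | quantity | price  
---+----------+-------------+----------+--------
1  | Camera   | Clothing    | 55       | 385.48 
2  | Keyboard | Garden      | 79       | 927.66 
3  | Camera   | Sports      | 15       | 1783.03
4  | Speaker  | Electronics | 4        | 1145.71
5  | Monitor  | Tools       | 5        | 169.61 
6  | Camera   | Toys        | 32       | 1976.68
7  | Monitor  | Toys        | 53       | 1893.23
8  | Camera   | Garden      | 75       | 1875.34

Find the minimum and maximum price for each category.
SELECT category, MIN(price), MAX(price)
FROM sales
GROUP BY category

Result:
  Clothing: min=385.48, max=385.48
  Electronics: min=1145.71, max=1145.71
  Garden: min=927.66, max=1875.34
  Sports: min=1783.03, max=1783.03
  Tools: min=169.61, max=169.61
  Toys: min=1893.23, max=1976.68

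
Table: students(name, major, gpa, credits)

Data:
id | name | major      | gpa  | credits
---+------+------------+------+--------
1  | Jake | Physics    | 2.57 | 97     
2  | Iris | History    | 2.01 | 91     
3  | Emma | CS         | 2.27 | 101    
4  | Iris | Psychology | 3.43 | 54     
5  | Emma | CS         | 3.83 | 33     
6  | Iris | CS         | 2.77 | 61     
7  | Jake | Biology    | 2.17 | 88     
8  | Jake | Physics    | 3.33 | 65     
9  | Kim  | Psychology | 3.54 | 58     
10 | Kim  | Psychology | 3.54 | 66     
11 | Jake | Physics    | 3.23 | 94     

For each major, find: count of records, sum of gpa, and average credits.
SELECT major,
       COUNT(*) as cnt,
       SUM(gpa) as total_gpa,
       AVG(credits) as avg_credits
FROM students
GROUP BY major

Result:
  Biology: 1 records, 2.17 total gpa, 88.00 avg credits
  CS: 3 records, 8.87 total gpa, 65.00 avg credits
  History: 1 records, 2.01 total gpa, 91.00 avg credits
  Physics: 3 records, 9.13 total gpa, 85.33 avg credits
  Psychology: 3 records, 10.51 total gpa, 59.33 avg credits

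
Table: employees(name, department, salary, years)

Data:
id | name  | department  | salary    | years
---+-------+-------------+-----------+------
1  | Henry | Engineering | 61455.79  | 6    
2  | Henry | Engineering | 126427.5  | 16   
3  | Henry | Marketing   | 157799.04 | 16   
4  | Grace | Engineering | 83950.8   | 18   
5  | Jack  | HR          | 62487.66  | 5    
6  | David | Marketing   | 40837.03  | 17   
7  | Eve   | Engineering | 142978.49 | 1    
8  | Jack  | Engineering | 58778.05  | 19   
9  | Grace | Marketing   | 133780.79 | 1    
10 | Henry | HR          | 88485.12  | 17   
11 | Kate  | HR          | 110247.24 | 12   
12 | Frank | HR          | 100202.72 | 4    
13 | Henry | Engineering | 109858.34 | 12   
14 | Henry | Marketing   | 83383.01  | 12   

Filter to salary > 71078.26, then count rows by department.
SELECT department, COUNT(*)
FROM employees
WHERE salary > 71078.26
GROUP BY department

Note: WHERE filters rows before grouping.

Result:
  Engineering: 4
  HR: 3
  Marketing: 3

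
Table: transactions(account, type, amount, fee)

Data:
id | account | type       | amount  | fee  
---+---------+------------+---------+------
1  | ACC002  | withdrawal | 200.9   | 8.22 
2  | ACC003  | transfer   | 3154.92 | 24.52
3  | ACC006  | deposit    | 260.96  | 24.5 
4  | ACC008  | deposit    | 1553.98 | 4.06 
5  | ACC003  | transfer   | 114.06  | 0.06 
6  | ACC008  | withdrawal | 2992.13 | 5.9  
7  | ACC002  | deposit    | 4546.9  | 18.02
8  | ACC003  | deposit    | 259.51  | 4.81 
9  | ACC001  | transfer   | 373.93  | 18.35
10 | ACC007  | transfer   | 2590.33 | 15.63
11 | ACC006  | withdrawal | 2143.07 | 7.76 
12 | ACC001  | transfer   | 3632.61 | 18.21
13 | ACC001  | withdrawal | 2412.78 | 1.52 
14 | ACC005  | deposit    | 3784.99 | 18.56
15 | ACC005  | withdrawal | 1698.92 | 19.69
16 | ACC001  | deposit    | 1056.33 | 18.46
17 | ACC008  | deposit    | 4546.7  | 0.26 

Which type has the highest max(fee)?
SELECT type, MAX(fee) as val
FROM transactions
GROUP BY type
ORDER BY val DESC
LIMIT 1

Result: transfer with max(fee) = 24.52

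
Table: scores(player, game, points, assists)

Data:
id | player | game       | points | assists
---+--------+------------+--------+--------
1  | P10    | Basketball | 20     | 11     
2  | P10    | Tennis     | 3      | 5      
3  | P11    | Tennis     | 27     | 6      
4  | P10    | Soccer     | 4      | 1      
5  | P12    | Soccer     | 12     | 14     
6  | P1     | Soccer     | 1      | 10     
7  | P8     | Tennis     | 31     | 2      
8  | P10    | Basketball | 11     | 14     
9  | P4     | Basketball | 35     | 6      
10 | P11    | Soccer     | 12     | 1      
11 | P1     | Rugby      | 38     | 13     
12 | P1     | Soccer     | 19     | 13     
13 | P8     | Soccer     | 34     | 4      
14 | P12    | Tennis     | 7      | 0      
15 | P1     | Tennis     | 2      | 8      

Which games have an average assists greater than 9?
SELECT game, AVG(assists)
FROM scores
GROUP BY game
HAVING AVG(assists) > 9

Result:
  Basketball: avg=10.33
  Rugby: avg=13.00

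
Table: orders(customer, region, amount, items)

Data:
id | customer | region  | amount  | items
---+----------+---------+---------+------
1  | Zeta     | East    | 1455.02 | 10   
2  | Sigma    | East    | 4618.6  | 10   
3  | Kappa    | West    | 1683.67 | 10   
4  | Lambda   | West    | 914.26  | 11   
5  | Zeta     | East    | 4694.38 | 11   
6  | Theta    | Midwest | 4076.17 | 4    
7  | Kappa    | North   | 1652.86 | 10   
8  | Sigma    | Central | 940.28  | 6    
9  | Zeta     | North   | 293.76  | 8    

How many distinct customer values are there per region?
SELECT region, COUNT(DISTINCT customer)
FROM orders
GROUP BY region

Result:
  Central: 1 distinct
  East: 2 distinct
  Midwest: 1 distinct
  North: 2 distinct
  West: 2 distinct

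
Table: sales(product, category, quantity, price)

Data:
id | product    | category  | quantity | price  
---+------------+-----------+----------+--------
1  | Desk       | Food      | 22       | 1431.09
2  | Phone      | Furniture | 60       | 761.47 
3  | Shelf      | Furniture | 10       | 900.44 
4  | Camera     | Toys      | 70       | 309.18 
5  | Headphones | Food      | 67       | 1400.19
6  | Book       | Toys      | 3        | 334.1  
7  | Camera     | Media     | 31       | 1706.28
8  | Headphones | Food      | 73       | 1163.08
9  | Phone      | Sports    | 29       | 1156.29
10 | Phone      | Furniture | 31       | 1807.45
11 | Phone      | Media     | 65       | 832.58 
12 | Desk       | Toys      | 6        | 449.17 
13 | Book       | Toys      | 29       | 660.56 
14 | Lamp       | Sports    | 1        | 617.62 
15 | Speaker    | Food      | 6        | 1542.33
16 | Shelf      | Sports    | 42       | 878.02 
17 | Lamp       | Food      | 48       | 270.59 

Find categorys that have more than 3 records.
SELECT category, COUNT(*) as cnt
FROM sales
GROUP BY category
HAVING COUNT(*) > 3

Result:
  Food: 5
  Toys: 4

Note: HAVING filters groups after aggregation, WHERE filters rows before.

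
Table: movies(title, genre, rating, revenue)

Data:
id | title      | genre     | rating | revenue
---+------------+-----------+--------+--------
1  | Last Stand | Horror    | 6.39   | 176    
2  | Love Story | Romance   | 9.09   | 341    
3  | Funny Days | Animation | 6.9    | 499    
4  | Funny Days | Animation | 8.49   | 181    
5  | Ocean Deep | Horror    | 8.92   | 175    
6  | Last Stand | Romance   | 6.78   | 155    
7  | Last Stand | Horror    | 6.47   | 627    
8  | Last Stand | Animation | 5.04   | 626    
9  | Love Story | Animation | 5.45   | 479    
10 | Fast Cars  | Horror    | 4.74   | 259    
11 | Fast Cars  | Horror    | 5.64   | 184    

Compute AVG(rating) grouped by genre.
SELECT genre, AVG(rating) as result
FROM movies
GROUP BY genre

Result:
  Animation: 6.47
  Horror: 6.43
  Romance: 7.94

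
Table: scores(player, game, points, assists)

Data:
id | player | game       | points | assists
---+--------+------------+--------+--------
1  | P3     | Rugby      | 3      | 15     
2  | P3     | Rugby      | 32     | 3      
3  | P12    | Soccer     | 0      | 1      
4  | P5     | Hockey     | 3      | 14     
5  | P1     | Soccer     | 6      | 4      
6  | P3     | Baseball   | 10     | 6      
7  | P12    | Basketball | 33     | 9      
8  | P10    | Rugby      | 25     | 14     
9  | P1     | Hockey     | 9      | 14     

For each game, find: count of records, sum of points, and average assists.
SELECT game,
       COUNT(*) as cnt,
       SUM(points) as total_points,
       AVG(assists) as avg_assists
FROM scores
GROUP BY game

Result:
  Baseball: 1 records, 10 total points, 6.00 avg assists
  Basketball: 1 records, 33 total points, 9.00 avg assists
  Hockey: 2 records, 12 total points, 14.00 avg assists
  Rugby: 3 records, 60 total points, 10.67 avg assists
  Soccer: 2 records, 6 total points, 2.50 avg assists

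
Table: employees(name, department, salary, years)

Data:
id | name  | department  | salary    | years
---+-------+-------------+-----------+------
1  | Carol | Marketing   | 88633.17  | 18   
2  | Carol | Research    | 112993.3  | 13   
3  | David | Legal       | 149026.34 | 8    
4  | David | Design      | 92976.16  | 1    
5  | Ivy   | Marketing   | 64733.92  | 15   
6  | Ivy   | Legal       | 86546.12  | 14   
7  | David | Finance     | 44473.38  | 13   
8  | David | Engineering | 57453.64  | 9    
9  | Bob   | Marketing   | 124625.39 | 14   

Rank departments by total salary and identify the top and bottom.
SELECT department, SUM(salary)
FROM employees
GROUP BY department
ORDER BY SUM(salary)

All groups:
  Finance: 44473.38
  Engineering: 57453.64
  Design: 92976.16
  Research: 112993.30
  Legal: 235572.46
  Marketing: 277992.48

Highest: Marketing (277992.48)
Lowest: Finance (44473.38)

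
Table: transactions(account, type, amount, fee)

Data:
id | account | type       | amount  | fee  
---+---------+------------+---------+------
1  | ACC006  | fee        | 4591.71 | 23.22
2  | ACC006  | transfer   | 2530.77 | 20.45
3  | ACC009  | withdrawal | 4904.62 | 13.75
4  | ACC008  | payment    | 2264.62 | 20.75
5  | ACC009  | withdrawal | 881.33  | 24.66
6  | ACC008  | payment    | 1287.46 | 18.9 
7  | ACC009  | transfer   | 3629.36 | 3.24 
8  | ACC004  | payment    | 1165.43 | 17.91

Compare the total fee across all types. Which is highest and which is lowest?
SELECT type, SUM(fee)
FROM transactions
GROUP BY type
ORDER BY SUM(fee)

All groups:
  fee: 23.22
  transfer: 23.69
  withdrawal: 38.41
  payment: 57.56

Highest: payment (57.56)
Lowest: fee (23.22)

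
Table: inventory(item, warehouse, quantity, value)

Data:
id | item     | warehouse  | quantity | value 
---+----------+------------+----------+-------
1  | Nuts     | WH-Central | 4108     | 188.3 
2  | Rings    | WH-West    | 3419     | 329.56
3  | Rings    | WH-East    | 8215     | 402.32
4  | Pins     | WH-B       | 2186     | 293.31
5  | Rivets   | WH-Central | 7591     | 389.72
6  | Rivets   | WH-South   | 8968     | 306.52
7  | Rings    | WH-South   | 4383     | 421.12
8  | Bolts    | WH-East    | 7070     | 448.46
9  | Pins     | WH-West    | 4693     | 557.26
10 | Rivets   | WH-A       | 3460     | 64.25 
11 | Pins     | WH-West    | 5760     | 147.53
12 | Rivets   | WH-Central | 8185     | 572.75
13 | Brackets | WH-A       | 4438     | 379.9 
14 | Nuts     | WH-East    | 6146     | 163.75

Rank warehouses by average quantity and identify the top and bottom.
SELECT warehouse, AVG(quantity)
FROM inventory
GROUP BY warehouse
ORDER BY AVG(quantity)

All groups:
  WH-B: 2186.00
  WH-A: 3949.00
  WH-West: 4624.00
  WH-Central: 6628.00
  WH-South: 6675.50
  WH-East: 7143.67

Highest: WH-East (7143.67)
Lowest: WH-B (2186.00)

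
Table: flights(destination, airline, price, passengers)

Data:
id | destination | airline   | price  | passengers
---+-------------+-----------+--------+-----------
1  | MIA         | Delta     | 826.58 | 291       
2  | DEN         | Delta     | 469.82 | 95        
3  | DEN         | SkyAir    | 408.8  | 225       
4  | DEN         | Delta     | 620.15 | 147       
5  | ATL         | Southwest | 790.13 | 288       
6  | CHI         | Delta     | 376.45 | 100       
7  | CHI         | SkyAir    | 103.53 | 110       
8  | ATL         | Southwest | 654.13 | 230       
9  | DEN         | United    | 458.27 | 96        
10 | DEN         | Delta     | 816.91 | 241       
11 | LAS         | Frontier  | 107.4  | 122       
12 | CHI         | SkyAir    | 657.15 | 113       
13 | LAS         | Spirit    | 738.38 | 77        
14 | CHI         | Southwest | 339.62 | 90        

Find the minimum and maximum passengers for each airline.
SELECT airline, MIN(passengers), MAX(passengers)
FROM flights
GROUP BY airline

Result:
  Delta: min=95, max=291
  Frontier: min=122, max=122
  SkyAir: min=110, max=225
  Southwest: min=90, max=288
  Spirit: min=77, max=77
  United: min=96, max=96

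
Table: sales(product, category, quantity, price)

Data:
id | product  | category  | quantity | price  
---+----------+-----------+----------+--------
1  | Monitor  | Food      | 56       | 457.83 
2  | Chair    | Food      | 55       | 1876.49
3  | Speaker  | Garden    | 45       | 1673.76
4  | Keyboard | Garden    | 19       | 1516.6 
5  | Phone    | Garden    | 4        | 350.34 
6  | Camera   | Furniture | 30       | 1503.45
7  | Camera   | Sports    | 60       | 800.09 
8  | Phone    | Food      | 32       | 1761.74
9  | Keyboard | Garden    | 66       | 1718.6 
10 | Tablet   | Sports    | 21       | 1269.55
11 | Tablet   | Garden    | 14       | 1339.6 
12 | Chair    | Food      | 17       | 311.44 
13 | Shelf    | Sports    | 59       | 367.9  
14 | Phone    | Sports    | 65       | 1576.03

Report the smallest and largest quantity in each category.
SELECT category, MIN(quantity), MAX(quantity)
FROM sales
GROUP BY category

Result:
  Food: min=17, max=56
  Furniture: min=30, max=30
  Garden: min=4, max=66
  Sports: min=21, max=65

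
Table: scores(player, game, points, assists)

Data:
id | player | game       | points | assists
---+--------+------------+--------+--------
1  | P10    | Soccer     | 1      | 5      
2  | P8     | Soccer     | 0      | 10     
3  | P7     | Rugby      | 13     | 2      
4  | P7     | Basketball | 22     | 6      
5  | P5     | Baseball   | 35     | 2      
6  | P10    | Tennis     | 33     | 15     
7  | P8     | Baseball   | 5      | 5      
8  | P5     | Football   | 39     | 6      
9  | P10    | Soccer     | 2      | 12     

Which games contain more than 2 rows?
SELECT game, COUNT(*) as cnt
FROM scores
GROUP BY game
HAVING COUNT(*) > 2

Result:
  Soccer: 3

Note: HAVING filters groups after aggregation, WHERE filters rows before.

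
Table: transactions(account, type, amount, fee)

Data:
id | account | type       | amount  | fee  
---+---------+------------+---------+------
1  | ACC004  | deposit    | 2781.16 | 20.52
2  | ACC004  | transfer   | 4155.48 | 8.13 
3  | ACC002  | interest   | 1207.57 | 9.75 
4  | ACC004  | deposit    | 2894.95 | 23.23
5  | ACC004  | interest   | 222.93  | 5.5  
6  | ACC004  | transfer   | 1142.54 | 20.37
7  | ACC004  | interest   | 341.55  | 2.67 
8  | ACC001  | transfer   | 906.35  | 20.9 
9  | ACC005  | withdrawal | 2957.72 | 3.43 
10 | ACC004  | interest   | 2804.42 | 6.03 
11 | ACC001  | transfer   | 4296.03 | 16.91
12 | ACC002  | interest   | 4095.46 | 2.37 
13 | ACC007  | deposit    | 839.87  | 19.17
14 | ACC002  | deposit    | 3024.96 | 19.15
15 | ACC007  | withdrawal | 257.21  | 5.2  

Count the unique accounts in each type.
SELECT type, COUNT(DISTINCT account)
FROM transactions
GROUP BY type

Result:
  deposit: 3 distinct
  interest: 2 distinct
  transfer: 2 distinct
  withdrawal: 2 distinct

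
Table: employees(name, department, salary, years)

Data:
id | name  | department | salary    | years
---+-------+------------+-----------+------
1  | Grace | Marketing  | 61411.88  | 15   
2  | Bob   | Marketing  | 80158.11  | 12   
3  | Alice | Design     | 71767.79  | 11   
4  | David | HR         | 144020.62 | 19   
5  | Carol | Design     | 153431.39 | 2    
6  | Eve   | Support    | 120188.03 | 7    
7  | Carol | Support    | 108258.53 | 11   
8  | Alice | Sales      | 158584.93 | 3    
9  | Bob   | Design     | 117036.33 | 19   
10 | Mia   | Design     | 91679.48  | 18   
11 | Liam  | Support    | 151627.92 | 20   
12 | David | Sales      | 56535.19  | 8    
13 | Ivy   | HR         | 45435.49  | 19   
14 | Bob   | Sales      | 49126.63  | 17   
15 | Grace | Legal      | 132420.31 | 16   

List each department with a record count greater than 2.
SELECT department, COUNT(*) as cnt
FROM employees
GROUP BY department
HAVING COUNT(*) > 2

Result:
  Design: 4
  Sales: 3
  Support: 3

Note: HAVING filters groups after aggregation, WHERE filters rows before.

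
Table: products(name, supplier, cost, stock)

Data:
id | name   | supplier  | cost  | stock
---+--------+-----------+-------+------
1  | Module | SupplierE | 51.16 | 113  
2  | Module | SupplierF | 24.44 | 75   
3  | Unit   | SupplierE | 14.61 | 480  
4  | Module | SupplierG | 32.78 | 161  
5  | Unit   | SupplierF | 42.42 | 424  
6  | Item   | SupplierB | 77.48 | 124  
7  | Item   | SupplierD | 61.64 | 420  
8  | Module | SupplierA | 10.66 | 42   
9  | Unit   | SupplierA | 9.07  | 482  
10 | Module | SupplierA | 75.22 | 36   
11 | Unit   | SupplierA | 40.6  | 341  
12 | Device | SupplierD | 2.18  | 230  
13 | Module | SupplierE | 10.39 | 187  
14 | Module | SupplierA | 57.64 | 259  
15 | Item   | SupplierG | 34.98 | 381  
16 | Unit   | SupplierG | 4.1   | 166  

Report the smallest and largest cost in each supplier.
SELECT supplier, MIN(cost), MAX(cost)
FROM products
GROUP BY supplier

Result:
  SupplierA: min=9.07, max=75.22
  SupplierB: min=77.48, max=77.48
  SupplierD: min=2.18, max=61.64
  SupplierE: min=10.39, max=51.16
  SupplierF: min=24.44, max=42.42
  SupplierG: min=4.10, max=34.98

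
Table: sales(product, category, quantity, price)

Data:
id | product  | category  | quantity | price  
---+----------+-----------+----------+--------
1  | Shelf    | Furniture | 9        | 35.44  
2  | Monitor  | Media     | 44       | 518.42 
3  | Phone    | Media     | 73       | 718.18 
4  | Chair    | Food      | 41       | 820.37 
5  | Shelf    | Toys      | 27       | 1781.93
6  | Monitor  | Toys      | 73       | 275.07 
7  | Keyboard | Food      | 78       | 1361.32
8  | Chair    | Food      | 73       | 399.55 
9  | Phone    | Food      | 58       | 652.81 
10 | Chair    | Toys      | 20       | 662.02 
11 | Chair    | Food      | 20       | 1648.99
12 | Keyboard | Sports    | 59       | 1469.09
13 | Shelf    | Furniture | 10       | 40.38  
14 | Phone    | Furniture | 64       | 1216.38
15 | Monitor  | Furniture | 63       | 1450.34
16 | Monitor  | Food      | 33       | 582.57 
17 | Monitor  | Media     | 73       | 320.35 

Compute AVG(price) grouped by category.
SELECT category, AVG(price) as result
FROM sales
GROUP BY category

Result:
  Food: 910.94
  Furniture: 685.64
  Media: 518.98
  Sports: 1469.09
  Toys: 906.34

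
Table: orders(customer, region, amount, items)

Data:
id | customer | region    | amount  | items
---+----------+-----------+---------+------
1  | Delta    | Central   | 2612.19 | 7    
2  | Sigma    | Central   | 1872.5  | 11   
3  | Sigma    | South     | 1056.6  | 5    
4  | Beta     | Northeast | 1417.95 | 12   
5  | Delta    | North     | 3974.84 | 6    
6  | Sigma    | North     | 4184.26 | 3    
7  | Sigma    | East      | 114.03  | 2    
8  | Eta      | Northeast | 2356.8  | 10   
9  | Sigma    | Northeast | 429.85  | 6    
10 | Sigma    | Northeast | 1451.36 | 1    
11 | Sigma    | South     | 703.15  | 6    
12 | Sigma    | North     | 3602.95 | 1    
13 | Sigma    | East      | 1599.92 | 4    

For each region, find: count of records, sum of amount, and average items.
SELECT region,
       COUNT(*) as cnt,
       SUM(amount) as total_amount,
       AVG(items) as avg_items
FROM orders
GROUP BY region

Result:
  Central: 2 records, 4484.69 total amount, 9.00 avg items
  East: 2 records, 1713.95 total amount, 3.00 avg items
  North: 3 records, 11762.05 total amount, 3.33 avg items
  Northeast: 4 records, 5655.96 total amount, 7.25 avg items
  South: 2 records, 1759.75 total amount, 5.50 avg items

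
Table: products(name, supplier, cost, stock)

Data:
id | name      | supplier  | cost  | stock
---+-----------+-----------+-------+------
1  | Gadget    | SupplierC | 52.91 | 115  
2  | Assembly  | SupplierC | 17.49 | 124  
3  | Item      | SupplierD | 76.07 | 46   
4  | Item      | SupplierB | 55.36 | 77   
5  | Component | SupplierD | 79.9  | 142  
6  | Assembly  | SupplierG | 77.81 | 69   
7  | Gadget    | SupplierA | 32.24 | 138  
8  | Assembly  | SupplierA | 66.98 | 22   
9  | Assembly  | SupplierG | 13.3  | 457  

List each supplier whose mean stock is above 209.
SELECT supplier, AVG(stock)
FROM products
GROUP BY supplier
HAVING AVG(stock) > 209

Result:
  SupplierG: avg=263.00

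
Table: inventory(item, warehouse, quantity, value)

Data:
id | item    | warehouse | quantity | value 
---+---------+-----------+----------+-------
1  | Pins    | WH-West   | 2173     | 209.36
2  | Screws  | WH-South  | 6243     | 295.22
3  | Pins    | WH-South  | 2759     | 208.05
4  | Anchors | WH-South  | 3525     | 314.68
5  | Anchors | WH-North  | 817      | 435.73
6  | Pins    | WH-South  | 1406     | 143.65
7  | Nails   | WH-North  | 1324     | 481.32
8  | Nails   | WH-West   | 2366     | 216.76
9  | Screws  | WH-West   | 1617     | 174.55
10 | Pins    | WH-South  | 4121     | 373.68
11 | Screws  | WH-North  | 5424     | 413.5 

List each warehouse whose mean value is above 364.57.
SELECT warehouse, AVG(value)
FROM inventory
GROUP BY warehouse
HAVING AVG(value) > 364.57

Result:
  WH-North: avg=443.52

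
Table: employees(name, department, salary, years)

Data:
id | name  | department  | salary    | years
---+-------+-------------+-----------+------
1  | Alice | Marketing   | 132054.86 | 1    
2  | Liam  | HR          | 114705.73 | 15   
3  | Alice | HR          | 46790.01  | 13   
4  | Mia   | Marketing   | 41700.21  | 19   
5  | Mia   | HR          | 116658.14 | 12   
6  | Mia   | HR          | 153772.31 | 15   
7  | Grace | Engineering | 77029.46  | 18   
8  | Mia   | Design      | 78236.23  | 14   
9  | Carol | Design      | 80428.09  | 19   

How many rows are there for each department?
SELECT department, COUNT(*) as count
FROM employees
GROUP BY department

Result:
  Design: 2
  Engineering: 1
  HR: 4
  Marketing: 2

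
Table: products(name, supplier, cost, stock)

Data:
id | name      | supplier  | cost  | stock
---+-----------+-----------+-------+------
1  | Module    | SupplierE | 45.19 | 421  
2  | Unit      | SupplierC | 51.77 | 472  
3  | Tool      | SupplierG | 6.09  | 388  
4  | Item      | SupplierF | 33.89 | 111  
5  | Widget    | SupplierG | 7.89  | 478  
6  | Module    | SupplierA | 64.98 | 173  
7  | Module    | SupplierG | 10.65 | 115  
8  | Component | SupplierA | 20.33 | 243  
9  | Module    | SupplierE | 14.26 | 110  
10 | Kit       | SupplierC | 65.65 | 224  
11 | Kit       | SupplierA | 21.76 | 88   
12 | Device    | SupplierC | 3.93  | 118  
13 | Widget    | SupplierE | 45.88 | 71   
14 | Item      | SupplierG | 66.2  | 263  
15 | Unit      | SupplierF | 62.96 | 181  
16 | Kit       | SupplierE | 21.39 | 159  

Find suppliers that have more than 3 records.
SELECT supplier, COUNT(*) as cnt
FROM products
GROUP BY supplier
HAVING COUNT(*) > 3

Result:
  SupplierE: 4
  SupplierG: 4

Note: HAVING filters groups after aggregation, WHERE filters rows before.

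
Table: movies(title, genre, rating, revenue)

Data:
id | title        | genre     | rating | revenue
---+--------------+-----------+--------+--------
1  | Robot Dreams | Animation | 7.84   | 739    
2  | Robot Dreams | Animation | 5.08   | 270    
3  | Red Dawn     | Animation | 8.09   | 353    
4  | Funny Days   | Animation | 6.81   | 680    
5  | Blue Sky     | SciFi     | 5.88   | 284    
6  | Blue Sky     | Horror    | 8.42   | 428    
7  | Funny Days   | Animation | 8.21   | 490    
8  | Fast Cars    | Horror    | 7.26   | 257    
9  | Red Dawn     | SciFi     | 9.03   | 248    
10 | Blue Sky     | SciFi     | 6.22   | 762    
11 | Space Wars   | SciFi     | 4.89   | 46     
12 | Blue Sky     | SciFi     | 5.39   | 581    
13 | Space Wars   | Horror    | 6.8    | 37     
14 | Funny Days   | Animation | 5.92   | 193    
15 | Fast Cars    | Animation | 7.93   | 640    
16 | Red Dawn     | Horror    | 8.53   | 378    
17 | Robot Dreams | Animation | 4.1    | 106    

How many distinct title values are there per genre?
SELECT genre, COUNT(DISTINCT title)
FROM movies
GROUP BY genre

Result:
  Animation: 4 distinct
  Horror: 4 distinct
  SciFi: 3 distinct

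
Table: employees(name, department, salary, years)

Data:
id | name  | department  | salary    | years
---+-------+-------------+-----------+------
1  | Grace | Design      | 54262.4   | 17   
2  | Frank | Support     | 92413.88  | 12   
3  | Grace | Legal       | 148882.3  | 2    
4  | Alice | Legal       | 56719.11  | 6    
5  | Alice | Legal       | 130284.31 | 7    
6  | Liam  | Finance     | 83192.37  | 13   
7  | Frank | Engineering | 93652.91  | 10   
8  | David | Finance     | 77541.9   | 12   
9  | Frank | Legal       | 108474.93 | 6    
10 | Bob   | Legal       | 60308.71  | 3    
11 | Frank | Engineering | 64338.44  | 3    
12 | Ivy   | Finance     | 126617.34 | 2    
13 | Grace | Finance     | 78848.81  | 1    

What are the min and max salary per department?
SELECT department, MIN(salary), MAX(salary)
FROM employees
GROUP BY department

Result:
  Design: min=54262.40, max=54262.40
  Engineering: min=64338.44, max=93652.91
  Finance: min=77541.90, max=126617.34
  Legal: min=56719.11, max=148882.30
  Support: min=92413.88, max=92413.88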